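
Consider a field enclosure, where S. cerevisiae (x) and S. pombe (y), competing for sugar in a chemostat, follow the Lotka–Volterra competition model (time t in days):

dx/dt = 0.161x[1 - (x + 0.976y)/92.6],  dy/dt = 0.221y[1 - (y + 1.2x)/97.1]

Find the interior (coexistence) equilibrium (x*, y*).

x* ≈ 12.7, y* ≈ 81.9

Setting both brackets to zero gives the nullclines x + 0.976y = 92.6 and 1.2x + y = 97.1.
Substituting y = 97.1 - 1.2x into the first: x(1 - 0.976·1.2) = 92.6 - 0.976·97.1.
So x* = -2.17/-0.171 = 12.7, and then y* = 97.1 - 1.2·12.7 = 81.9.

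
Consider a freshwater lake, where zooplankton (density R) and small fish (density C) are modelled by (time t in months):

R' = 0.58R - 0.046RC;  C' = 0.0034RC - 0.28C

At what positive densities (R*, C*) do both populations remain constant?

Set dC/dt = 0 with C > 0: 0.0034R - 0.28 = 0, so R* = 0.28/0.0034 = 82.4.
Set dR/dt = 0 with R > 0: 0.58 - 0.046C = 0, so C* = 0.58/0.046 = 12.6.

R* ≈ 82.4, C* ≈ 12.6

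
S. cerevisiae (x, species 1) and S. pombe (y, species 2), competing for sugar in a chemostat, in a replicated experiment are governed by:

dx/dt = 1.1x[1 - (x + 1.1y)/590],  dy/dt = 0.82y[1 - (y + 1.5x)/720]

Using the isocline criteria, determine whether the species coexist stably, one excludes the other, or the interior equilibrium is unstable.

Compare the nullcline intercepts: K1/α12 = 590/1.1 = 536 < K2 = 720; K2/α21 = 720/1.5 = 480 < K1 = 590.
Since both are reversed, neither can invade when rare; the interior point is a saddle.

unstable coexistence (outcome depends on initial conditions)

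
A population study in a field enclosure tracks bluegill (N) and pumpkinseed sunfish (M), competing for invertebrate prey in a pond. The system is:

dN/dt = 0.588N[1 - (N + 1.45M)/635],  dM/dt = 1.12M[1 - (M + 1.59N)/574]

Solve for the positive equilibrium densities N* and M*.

N* ≈ 151, M* ≈ 334

Setting both brackets to zero gives the nullclines N + 1.45M = 635 and 1.59N + M = 574.
Substituting M = 574 - 1.59N into the first: N(1 - 1.45·1.59) = 635 - 1.45·574.
So N* = -197/-1.31 = 151, and then M* = 574 - 1.59·151 = 334.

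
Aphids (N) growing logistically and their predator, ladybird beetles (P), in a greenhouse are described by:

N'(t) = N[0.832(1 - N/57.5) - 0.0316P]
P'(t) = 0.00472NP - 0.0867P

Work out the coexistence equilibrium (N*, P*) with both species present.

N* ≈ 18.4, P* ≈ 17.9

From dP/dt = 0 with P > 0: 0.00472N* = 0.0867, so N* = 18.4.
Substitute into dN/dt = 0: 0.832(1 - 18.4/57.5) = 0.0316P*.
The bracket is 0.681, giving P* = 0.566/0.0316 = 17.9.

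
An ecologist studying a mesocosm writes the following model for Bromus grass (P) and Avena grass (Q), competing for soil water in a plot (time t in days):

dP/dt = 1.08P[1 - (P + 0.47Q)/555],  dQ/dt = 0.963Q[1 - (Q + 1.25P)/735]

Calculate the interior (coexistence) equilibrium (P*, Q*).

Setting both brackets to zero gives the nullclines P + 0.47Q = 555 and 1.25P + Q = 735.
Substituting Q = 735 - 1.25P into the first: P(1 - 0.47·1.25) = 555 - 0.47·735.
So P* = 210/0.413 = 508, and then Q* = 735 - 1.25·508 = 100.

P* ≈ 508, Q* ≈ 100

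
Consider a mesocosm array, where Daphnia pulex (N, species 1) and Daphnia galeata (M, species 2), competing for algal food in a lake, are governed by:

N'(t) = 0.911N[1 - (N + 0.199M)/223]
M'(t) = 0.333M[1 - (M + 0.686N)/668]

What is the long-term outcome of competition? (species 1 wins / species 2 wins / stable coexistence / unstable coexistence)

Compare the nullcline intercepts: K1/α12 = 223/0.199 = 1120 > K2 = 668; K2/α21 = 668/0.686 = 974 > K1 = 223.
Since both inequalities hold, each species can invade when rare, so the interior equilibrium is stable.

stable coexistence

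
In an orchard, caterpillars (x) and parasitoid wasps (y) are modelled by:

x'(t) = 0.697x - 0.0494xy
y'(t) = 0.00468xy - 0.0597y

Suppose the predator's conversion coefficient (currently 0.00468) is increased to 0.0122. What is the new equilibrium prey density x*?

x* ≈ 4.89

At the interior fixed point, setting dy/dt = 0 with y > 0 fixes x* = (predator death rate)/(xy coefficient) — independent of the other coefficients.
With the change, x* = 0.0597/0.0122 = 4.89; it falls from 12.8.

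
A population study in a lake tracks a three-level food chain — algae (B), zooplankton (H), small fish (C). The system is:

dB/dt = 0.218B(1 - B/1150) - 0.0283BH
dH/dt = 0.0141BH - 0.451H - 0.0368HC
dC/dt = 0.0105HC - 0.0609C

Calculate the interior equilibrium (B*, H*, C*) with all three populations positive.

B* ≈ 284, H* ≈ 5.8, C* ≈ 96.6

From dC/dt = 0: 0.0105H* = 0.0609, so H* = 5.8.
From dB/dt = 0: 0.218(1 - B*/1150) = 0.0283·5.8, giving B* = 1150·(1 - 0.753) = 284.
From dH/dt = 0: 0.0141·284 - 0.451 = 0.0368C*, so C* = 3.56/0.0368 = 96.6.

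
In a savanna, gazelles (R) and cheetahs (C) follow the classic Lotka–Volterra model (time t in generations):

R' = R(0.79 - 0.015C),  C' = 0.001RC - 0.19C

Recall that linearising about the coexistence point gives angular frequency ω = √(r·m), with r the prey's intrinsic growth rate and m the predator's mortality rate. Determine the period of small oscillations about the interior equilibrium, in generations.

Here r = 0.79 and m = 0.19, so r·m = 0.15.
ω = √0.15 = 0.387 per generation, hence T = 2π/ω ≈ 16.2 generations.

T ≈ 16.2 generations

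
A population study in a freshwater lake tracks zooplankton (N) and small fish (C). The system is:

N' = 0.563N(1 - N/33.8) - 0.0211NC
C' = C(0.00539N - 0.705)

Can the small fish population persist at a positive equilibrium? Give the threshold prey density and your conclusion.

The predator equation gives dC/dt > 0 only when N > 0.705/0.00539 = 131.
Without the predator, N → K = 33.8. Since 33.8 < 131, the predator cannot invade.

Threshold N = 131; K < 131, so no, the predator goes extinct.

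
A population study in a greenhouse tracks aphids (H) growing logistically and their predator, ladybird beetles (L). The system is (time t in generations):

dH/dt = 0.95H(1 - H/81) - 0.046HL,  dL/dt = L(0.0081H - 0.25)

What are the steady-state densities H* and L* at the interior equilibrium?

H* ≈ 30.9, L* ≈ 12.8

From dL/dt = 0 with L > 0: 0.0081H* = 0.25, so H* = 30.9.
Substitute into dH/dt = 0: 0.95(1 - 30.9/81) = 0.046L*.
The bracket is 0.619, giving L* = 0.588/0.046 = 12.8.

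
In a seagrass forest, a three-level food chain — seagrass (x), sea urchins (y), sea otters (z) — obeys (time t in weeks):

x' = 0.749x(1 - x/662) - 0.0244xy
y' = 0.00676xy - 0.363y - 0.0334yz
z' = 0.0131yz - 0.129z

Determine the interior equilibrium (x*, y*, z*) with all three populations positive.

From dz/dt = 0: 0.0131y* = 0.129, so y* = 9.85.
From dx/dt = 0: 0.749(1 - x*/662) = 0.0244·9.85, giving x* = 662·(1 - 0.321) = 450.
From dy/dt = 0: 0.00676·450 - 0.363 = 0.0334z*, so z* = 2.68/0.0334 = 80.1.

x* ≈ 450, y* ≈ 9.85, z* ≈ 80.1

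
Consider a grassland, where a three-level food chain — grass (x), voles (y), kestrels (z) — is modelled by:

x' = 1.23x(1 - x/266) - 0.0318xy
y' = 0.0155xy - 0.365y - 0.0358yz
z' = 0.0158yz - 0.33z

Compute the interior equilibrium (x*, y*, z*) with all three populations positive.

x* ≈ 122, y* ≈ 20.9, z* ≈ 42.8

From dz/dt = 0: 0.0158y* = 0.33, so y* = 20.9.
From dx/dt = 0: 1.23(1 - x*/266) = 0.0318·20.9, giving x* = 266·(1 - 0.54) = 122.
From dy/dt = 0: 0.0155·122 - 0.365 = 0.0358z*, so z* = 1.53/0.0358 = 42.8.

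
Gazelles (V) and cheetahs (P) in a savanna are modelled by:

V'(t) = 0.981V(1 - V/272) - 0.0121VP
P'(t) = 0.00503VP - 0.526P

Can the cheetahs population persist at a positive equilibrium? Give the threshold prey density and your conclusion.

Threshold V = 105; K > 105, so yes, the predator persists.

The predator equation gives dP/dt > 0 only when V > 0.526/0.00503 = 105.
Without the predator, V → K = 272. Since 272 > 105, the predator can invade and persist.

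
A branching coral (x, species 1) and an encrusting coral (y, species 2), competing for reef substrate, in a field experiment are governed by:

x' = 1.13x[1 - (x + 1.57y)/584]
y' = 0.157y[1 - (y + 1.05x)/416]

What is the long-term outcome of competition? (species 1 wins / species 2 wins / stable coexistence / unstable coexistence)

Compare the nullcline intercepts: K1/α12 = 584/1.57 = 372 < K2 = 416; K2/α21 = 416/1.05 = 396 < K1 = 584.
Since both are reversed, neither can invade when rare; the interior point is a saddle.

unstable coexistence (outcome depends on initial conditions)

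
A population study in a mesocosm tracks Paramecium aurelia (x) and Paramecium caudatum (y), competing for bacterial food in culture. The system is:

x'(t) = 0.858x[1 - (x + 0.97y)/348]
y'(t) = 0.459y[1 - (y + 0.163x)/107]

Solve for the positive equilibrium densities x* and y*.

x* ≈ 290, y* ≈ 59.7

Setting both brackets to zero gives the nullclines x + 0.97y = 348 and 0.163x + y = 107.
Substituting y = 107 - 0.163x into the first: x(1 - 0.97·0.163) = 348 - 0.97·107.
So x* = 244/0.842 = 290, and then y* = 107 - 0.163·290 = 59.7.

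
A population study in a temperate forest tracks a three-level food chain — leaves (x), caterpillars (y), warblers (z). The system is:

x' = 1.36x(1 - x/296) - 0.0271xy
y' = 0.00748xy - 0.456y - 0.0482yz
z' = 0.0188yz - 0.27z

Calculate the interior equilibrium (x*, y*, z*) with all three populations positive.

x* ≈ 211, y* ≈ 14.4, z* ≈ 23.3

From dz/dt = 0: 0.0188y* = 0.27, so y* = 14.4.
From dx/dt = 0: 1.36(1 - x*/296) = 0.0271·14.4, giving x* = 296·(1 - 0.286) = 211.
From dy/dt = 0: 0.00748·211 - 0.456 = 0.0482z*, so z* = 1.12/0.0482 = 23.3.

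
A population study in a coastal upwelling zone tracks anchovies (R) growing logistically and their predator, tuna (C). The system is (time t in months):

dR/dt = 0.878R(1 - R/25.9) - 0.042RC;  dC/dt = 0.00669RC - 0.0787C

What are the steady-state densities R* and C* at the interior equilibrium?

From dC/dt = 0 with C > 0: 0.00669R* = 0.0787, so R* = 11.8.
Substitute into dR/dt = 0: 0.878(1 - 11.8/25.9) = 0.042C*.
The bracket is 0.546, giving C* = 0.479/0.042 = 11.4.

R* ≈ 11.8, C* ≈ 11.4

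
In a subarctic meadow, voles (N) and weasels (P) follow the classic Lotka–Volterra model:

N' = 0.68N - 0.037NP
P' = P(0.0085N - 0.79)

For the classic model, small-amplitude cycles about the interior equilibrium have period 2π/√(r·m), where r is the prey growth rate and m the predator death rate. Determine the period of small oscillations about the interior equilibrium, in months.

T ≈ 8.57 months

Here r = 0.68 and m = 0.79, so r·m = 0.537.
ω = √0.537 = 0.733 per month, hence T = 2π/ω ≈ 8.57 months.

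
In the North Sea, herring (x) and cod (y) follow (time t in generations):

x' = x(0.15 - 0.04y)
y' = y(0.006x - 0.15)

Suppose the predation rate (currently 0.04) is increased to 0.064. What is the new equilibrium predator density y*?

y* ≈ 2.34

At the interior fixed point, setting dx/dt = 0 with x > 0 fixes y* = (prey growth rate)/(xy coefficient) — independent of the other coefficients.
With the change, y* = 0.15/0.064 = 2.34; it falls from 3.75.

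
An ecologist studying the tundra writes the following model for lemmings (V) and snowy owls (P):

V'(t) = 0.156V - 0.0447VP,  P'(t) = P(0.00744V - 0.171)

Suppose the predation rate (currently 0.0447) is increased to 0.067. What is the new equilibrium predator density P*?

At the interior fixed point, setting dV/dt = 0 with V > 0 fixes P* = (prey growth rate)/(VP coefficient) — independent of the other coefficients.
With the change, P* = 0.156/0.067 = 2.33; it falls from 3.49.

P* ≈ 2.33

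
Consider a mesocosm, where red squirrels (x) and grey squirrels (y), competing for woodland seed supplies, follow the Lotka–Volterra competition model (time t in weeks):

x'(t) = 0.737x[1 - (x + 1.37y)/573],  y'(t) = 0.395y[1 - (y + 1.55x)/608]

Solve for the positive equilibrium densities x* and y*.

x* ≈ 231, y* ≈ 249

Setting both brackets to zero gives the nullclines x + 1.37y = 573 and 1.55x + y = 608.
Substituting y = 608 - 1.55x into the first: x(1 - 1.37·1.55) = 573 - 1.37·608.
So x* = -260/-1.12 = 231, and then y* = 608 - 1.55·231 = 249.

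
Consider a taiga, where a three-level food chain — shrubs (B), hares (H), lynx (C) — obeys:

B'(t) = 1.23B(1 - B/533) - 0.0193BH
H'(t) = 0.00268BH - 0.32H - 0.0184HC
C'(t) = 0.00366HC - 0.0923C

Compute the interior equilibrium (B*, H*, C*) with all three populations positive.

From dC/dt = 0: 0.00366H* = 0.0923, so H* = 25.2.
From dB/dt = 0: 1.23(1 - B*/533) = 0.0193·25.2, giving B* = 533·(1 - 0.396) = 322.
From dH/dt = 0: 0.00268·322 - 0.32 = 0.0184C*, so C* = 0.543/0.0184 = 29.5.

B* ≈ 322, H* ≈ 25.2, C* ≈ 29.5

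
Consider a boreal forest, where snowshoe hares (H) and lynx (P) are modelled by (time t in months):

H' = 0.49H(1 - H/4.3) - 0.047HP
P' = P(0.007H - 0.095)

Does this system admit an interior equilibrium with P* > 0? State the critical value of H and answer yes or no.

The predator equation gives dP/dt > 0 only when H > 0.095/0.007 = 13.6.
Without the predator, H → K = 4.3. Since 4.3 < 13.6, the predator cannot invade.

Threshold H = 13.6; K < 13.6, so no, the predator goes extinct.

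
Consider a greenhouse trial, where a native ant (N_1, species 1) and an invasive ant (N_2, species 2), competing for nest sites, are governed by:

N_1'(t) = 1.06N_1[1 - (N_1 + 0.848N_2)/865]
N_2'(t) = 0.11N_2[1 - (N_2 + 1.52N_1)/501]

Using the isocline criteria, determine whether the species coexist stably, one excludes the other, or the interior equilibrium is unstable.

species 1 excludes species 2

Compare the nullcline intercepts: K1/α12 = 865/0.848 = 1020 > K2 = 501; K2/α21 = 501/1.52 = 330 < K1 = 865.
Since the inequalities point opposite ways, species 1 can invade but species 2 cannot.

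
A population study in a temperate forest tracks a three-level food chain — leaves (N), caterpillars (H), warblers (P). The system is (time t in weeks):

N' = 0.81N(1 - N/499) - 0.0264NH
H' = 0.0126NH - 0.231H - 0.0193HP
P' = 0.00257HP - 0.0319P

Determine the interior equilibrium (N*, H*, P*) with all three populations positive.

N* ≈ 297, H* ≈ 12.4, P* ≈ 182

From dP/dt = 0: 0.00257H* = 0.0319, so H* = 12.4.
From dN/dt = 0: 0.81(1 - N*/499) = 0.0264·12.4, giving N* = 499·(1 - 0.405) = 297.
From dH/dt = 0: 0.0126·297 - 0.231 = 0.0193P*, so P* = 3.51/0.0193 = 182.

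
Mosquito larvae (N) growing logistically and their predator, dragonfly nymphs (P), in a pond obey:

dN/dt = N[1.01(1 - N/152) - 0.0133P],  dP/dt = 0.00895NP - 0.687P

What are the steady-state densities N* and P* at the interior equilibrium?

From dP/dt = 0 with P > 0: 0.00895N* = 0.687, so N* = 76.8.
Substitute into dN/dt = 0: 1.01(1 - 76.8/152) = 0.0133P*.
The bracket is 0.495, giving P* = 0.5/0.0133 = 37.6.

N* ≈ 76.8, P* ≈ 37.6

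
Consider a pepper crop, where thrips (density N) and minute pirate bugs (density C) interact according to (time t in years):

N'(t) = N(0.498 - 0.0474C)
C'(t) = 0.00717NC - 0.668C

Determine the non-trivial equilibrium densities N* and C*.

Set dC/dt = 0 with C > 0: 0.00717N - 0.668 = 0, so N* = 0.668/0.00717 = 93.2.
Set dN/dt = 0 with N > 0: 0.498 - 0.0474C = 0, so C* = 0.498/0.0474 = 10.5.

N* ≈ 93.2, C* ≈ 10.5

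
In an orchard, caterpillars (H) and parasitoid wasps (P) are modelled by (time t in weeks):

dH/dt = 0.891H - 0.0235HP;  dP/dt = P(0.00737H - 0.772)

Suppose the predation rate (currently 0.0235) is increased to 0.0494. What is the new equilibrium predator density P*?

At the interior fixed point, setting dH/dt = 0 with H > 0 fixes P* = (prey growth rate)/(HP coefficient) — independent of the other coefficients.
With the change, P* = 0.891/0.0494 = 18; it falls from 37.9.

P* ≈ 18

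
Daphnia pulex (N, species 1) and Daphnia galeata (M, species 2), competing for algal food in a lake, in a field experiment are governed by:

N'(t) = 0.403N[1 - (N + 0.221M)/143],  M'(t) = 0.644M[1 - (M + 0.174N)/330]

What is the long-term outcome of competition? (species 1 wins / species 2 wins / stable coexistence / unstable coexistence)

stable coexistence

Compare the nullcline intercepts: K1/α12 = 143/0.221 = 647 > K2 = 330; K2/α21 = 330/0.174 = 1900 > K1 = 143.
Since both inequalities hold, each species can invade when rare, so the interior equilibrium is stable.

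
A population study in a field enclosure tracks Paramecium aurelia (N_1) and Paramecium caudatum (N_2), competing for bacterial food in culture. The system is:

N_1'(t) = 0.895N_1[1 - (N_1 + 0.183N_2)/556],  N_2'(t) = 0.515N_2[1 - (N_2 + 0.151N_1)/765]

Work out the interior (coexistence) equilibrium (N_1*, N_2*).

Setting both brackets to zero gives the nullclines N_1 + 0.183N_2 = 556 and 0.151N_1 + N_2 = 765.
Substituting N_2 = 765 - 0.151N_1 into the first: N_1(1 - 0.183·0.151) = 556 - 0.183·765.
So N_1* = 416/0.972 = 428, and then N_2* = 765 - 0.151·428 = 700.

N_1* ≈ 428, N_2* ≈ 700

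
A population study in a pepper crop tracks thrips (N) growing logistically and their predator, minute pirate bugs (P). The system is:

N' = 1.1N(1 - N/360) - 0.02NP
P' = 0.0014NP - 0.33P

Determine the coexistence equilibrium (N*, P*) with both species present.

N* ≈ 236, P* ≈ 19

From dP/dt = 0 with P > 0: 0.0014N* = 0.33, so N* = 236.
Substitute into dN/dt = 0: 1.1(1 - 236/360) = 0.02P*.
The bracket is 0.345, giving P* = 0.38/0.02 = 19.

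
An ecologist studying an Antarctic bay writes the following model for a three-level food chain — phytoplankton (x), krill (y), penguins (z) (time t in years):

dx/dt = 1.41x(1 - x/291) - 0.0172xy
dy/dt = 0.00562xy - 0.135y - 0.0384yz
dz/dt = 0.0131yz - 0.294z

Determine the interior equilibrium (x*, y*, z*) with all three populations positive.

From dz/dt = 0: 0.0131y* = 0.294, so y* = 22.4.
From dx/dt = 0: 1.41(1 - x*/291) = 0.0172·22.4, giving x* = 291·(1 - 0.274) = 211.
From dy/dt = 0: 0.00562·211 - 0.135 = 0.0384z*, so z* = 1.05/0.0384 = 27.4.

x* ≈ 211, y* ≈ 22.4, z* ≈ 27.4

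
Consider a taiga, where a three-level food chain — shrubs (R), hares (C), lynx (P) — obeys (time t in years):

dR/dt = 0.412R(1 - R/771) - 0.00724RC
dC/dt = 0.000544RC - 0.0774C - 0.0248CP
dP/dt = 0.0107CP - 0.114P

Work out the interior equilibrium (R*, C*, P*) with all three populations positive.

From dP/dt = 0: 0.0107C* = 0.114, so C* = 10.7.
From dR/dt = 0: 0.412(1 - R*/771) = 0.00724·10.7, giving R* = 771·(1 - 0.187) = 627.
From dC/dt = 0: 0.000544·627 - 0.0774 = 0.0248P*, so P* = 0.263/0.0248 = 10.6.

R* ≈ 627, C* ≈ 10.7, P* ≈ 10.6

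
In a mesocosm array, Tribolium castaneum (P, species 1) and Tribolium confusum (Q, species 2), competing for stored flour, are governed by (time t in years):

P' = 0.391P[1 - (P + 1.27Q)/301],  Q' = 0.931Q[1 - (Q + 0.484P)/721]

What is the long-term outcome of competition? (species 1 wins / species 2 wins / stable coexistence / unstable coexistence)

Compare the nullcline intercepts: K1/α12 = 301/1.27 = 237 < K2 = 721; K2/α21 = 721/0.484 = 1490 > K1 = 301.
Since the inequalities point opposite ways, species 2 can invade but species 1 cannot.

species 2 excludes species 1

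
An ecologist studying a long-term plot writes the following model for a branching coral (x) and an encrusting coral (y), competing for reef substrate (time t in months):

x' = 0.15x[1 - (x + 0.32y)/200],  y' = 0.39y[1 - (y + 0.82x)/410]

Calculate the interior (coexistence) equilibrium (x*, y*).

x* ≈ 93.3, y* ≈ 334

Setting both brackets to zero gives the nullclines x + 0.32y = 200 and 0.82x + y = 410.
Substituting y = 410 - 0.82x into the first: x(1 - 0.32·0.82) = 200 - 0.32·410.
So x* = 68.8/0.738 = 93.3, and then y* = 410 - 0.82·93.3 = 334.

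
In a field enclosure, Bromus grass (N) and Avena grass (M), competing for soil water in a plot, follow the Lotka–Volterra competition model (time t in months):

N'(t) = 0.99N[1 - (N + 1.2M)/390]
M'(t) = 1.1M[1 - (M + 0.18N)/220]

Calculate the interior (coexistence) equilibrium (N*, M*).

N* ≈ 161, M* ≈ 191

Setting both brackets to zero gives the nullclines N + 1.2M = 390 and 0.18N + M = 220.
Substituting M = 220 - 0.18N into the first: N(1 - 1.2·0.18) = 390 - 1.2·220.
So N* = 126/0.784 = 161, and then M* = 220 - 0.18·161 = 191.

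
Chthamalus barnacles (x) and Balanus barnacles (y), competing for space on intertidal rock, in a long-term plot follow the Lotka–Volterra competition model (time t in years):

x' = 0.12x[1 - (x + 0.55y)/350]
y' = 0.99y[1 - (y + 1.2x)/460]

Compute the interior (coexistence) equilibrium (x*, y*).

Setting both brackets to zero gives the nullclines x + 0.55y = 350 and 1.2x + y = 460.
Substituting y = 460 - 1.2x into the first: x(1 - 0.55·1.2) = 350 - 0.55·460.
So x* = 97/0.34 = 285, and then y* = 460 - 1.2·285 = 118.

x* ≈ 285, y* ≈ 118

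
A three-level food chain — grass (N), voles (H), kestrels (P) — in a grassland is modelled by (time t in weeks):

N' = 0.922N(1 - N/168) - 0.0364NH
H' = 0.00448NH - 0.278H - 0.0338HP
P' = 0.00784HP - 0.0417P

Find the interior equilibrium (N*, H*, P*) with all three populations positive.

N* ≈ 133, H* ≈ 5.32, P* ≈ 9.37

From dP/dt = 0: 0.00784H* = 0.0417, so H* = 5.32.
From dN/dt = 0: 0.922(1 - N*/168) = 0.0364·5.32, giving N* = 168·(1 - 0.21) = 133.
From dH/dt = 0: 0.00448·133 - 0.278 = 0.0338P*, so P* = 0.317/0.0338 = 9.37.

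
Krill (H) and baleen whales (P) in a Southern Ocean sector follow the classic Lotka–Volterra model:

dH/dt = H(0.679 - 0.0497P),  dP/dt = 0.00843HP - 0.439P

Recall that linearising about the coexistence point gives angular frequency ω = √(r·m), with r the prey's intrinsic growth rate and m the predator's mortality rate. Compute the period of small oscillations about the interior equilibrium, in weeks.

T ≈ 11.5 weeks

Here r = 0.679 and m = 0.439, so r·m = 0.298.
ω = √0.298 = 0.546 per week, hence T = 2π/ω ≈ 11.5 weeks.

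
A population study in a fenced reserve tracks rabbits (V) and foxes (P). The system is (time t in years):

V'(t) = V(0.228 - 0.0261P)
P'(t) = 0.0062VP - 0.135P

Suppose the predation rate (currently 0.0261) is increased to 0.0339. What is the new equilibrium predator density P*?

P* ≈ 6.73

At the interior fixed point, setting dV/dt = 0 with V > 0 fixes P* = (prey growth rate)/(VP coefficient) — independent of the other coefficients.
With the change, P* = 0.228/0.0339 = 6.73; it falls from 8.74.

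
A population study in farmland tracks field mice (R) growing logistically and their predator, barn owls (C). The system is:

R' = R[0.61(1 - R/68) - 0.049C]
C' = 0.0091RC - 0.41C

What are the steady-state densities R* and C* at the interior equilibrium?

From dC/dt = 0 with C > 0: 0.0091R* = 0.41, so R* = 45.1.
Substitute into dR/dt = 0: 0.61(1 - 45.1/68) = 0.049C*.
The bracket is 0.337, giving C* = 0.206/0.049 = 4.2.

R* ≈ 45.1, C* ≈ 4.2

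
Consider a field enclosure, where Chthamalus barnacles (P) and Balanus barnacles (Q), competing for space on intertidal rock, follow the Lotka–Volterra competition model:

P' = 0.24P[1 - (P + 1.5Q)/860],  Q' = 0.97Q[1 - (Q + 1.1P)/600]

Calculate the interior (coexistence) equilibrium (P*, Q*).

P* ≈ 61.5, Q* ≈ 532

Setting both brackets to zero gives the nullclines P + 1.5Q = 860 and 1.1P + Q = 600.
Substituting Q = 600 - 1.1P into the first: P(1 - 1.5·1.1) = 860 - 1.5·600.
So P* = -40/-0.65 = 61.5, and then Q* = 600 - 1.1·61.5 = 532.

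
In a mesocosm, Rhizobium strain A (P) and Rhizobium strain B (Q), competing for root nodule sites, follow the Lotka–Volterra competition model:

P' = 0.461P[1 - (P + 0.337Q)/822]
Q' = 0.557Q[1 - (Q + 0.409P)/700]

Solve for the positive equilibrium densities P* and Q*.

Setting both brackets to zero gives the nullclines P + 0.337Q = 822 and 0.409P + Q = 700.
Substituting Q = 700 - 0.409P into the first: P(1 - 0.337·0.409) = 822 - 0.337·700.
So P* = 586/0.862 = 680, and then Q* = 700 - 0.409·680 = 422.

P* ≈ 680, Q* ≈ 422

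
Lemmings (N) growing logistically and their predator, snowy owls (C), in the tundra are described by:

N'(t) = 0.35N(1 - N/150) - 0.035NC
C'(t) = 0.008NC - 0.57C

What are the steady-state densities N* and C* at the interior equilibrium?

From dC/dt = 0 with C > 0: 0.008N* = 0.57, so N* = 71.2.
Substitute into dN/dt = 0: 0.35(1 - 71.2/150) = 0.035C*.
The bracket is 0.525, giving C* = 0.184/0.035 = 5.25.

N* ≈ 71.2, C* ≈ 5.25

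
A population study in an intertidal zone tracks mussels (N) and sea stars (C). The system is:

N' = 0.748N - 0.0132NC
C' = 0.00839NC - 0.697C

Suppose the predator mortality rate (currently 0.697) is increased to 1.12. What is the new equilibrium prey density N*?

N* ≈ 133

At the interior fixed point, setting dC/dt = 0 with C > 0 fixes N* = (predator death rate)/(NC coefficient) — independent of the other coefficients.
With the change, N* = 1.12/0.00839 = 133; it rises from 83.1.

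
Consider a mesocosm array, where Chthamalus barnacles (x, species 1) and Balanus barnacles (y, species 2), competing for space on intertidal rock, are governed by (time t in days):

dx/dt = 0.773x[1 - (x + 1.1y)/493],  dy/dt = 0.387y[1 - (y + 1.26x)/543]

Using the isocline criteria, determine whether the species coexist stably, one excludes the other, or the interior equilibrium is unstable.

Compare the nullcline intercepts: K1/α12 = 493/1.1 = 448 < K2 = 543; K2/α21 = 543/1.26 = 431 < K1 = 493.
Since both are reversed, neither can invade when rare; the interior point is a saddle.

unstable coexistence (outcome depends on initial conditions)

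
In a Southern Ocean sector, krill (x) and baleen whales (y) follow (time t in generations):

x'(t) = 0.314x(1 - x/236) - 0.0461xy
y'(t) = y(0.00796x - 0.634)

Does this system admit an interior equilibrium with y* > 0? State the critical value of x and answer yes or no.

The predator equation gives dy/dt > 0 only when x > 0.634/0.00796 = 79.6.
Without the predator, x → K = 236. Since 236 > 79.6, the predator can invade and persist.

Threshold x = 79.6; K > 79.6, so yes, the predator persists.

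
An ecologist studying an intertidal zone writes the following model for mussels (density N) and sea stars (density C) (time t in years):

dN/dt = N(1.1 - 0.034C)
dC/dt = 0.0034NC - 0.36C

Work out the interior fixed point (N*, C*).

Set dC/dt = 0 with C > 0: 0.0034N - 0.36 = 0, so N* = 0.36/0.0034 = 106.
Set dN/dt = 0 with N > 0: 1.1 - 0.034C = 0, so C* = 1.1/0.034 = 32.4.

N* ≈ 106, C* ≈ 32.4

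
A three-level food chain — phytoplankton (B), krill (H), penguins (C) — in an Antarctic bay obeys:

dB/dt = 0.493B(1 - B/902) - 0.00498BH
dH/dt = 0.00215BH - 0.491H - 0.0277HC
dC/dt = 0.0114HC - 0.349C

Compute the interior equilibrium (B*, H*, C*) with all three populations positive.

B* ≈ 623, H* ≈ 30.6, C* ≈ 30.6

From dC/dt = 0: 0.0114H* = 0.349, so H* = 30.6.
From dB/dt = 0: 0.493(1 - B*/902) = 0.00498·30.6, giving B* = 902·(1 - 0.309) = 623.
From dH/dt = 0: 0.00215·623 - 0.491 = 0.0277C*, so C* = 0.849/0.0277 = 30.6.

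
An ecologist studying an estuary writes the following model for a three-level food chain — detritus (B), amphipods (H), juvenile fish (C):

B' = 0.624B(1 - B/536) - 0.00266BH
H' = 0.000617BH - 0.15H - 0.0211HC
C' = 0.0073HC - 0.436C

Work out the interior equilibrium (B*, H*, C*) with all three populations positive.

From dC/dt = 0: 0.0073H* = 0.436, so H* = 59.7.
From dB/dt = 0: 0.624(1 - B*/536) = 0.00266·59.7, giving B* = 536·(1 - 0.255) = 400.
From dH/dt = 0: 0.000617·400 - 0.15 = 0.0211C*, so C* = 0.0965/0.0211 = 4.57.

B* ≈ 400, H* ≈ 59.7, C* ≈ 4.57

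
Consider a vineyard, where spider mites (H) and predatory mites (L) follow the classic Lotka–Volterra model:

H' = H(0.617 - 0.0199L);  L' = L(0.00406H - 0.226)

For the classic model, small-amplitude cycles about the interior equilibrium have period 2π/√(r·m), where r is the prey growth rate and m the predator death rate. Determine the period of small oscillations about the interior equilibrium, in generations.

Here r = 0.617 and m = 0.226, so r·m = 0.139.
ω = √0.139 = 0.373 per generation, hence T = 2π/ω ≈ 16.8 generations.

T ≈ 16.8 generations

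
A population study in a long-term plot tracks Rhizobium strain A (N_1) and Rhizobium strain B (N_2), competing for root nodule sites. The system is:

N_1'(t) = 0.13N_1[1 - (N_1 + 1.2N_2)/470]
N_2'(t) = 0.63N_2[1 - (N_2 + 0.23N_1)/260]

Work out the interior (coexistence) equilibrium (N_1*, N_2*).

Setting both brackets to zero gives the nullclines N_1 + 1.2N_2 = 470 and 0.23N_1 + N_2 = 260.
Substituting N_2 = 260 - 0.23N_1 into the first: N_1(1 - 1.2·0.23) = 470 - 1.2·260.
So N_1* = 158/0.724 = 218, and then N_2* = 260 - 0.23·218 = 210.

N_1* ≈ 218, N_2* ≈ 210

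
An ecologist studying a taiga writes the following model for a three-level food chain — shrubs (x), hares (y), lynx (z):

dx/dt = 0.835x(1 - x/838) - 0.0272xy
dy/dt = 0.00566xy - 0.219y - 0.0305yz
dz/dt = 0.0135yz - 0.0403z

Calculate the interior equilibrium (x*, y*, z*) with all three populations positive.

x* ≈ 757, y* ≈ 2.99, z* ≈ 133

From dz/dt = 0: 0.0135y* = 0.0403, so y* = 2.99.
From dx/dt = 0: 0.835(1 - x*/838) = 0.0272·2.99, giving x* = 838·(1 - 0.0972) = 757.
From dy/dt = 0: 0.00566·757 - 0.219 = 0.0305z*, so z* = 4.06/0.0305 = 133.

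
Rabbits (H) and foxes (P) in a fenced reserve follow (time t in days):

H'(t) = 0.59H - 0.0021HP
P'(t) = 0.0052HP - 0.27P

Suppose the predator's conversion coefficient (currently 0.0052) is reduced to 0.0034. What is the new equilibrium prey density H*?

H* ≈ 79.4

At the interior fixed point, setting dP/dt = 0 with P > 0 fixes H* = (predator death rate)/(HP coefficient) — independent of the other coefficients.
With the change, H* = 0.27/0.0034 = 79.4; it rises from 51.9.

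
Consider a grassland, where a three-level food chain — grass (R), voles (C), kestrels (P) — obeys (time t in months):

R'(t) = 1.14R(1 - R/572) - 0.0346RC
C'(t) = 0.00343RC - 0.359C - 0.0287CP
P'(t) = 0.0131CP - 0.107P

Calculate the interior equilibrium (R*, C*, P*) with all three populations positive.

From dP/dt = 0: 0.0131C* = 0.107, so C* = 8.17.
From dR/dt = 0: 1.14(1 - R*/572) = 0.0346·8.17, giving R* = 572·(1 - 0.248) = 430.
From dC/dt = 0: 0.00343·430 - 0.359 = 0.0287P*, so P* = 1.12/0.0287 = 38.9.

R* ≈ 430, C* ≈ 8.17, P* ≈ 38.9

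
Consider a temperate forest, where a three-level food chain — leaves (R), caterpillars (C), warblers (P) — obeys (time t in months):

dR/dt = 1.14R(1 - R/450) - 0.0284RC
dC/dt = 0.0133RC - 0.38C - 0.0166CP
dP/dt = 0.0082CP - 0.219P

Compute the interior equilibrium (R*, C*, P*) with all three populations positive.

From dP/dt = 0: 0.0082C* = 0.219, so C* = 26.7.
From dR/dt = 0: 1.14(1 - R*/450) = 0.0284·26.7, giving R* = 450·(1 - 0.665) = 151.
From dC/dt = 0: 0.0133·151 - 0.38 = 0.0166P*, so P* = 1.62/0.0166 = 97.8.

R* ≈ 151, C* ≈ 26.7, P* ≈ 97.8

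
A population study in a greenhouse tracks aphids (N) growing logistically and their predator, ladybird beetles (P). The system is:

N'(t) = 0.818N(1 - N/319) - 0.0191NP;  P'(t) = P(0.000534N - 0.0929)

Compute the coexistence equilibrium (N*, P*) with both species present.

From dP/dt = 0 with P > 0: 0.000534N* = 0.0929, so N* = 174.
Substitute into dN/dt = 0: 0.818(1 - 174/319) = 0.0191P*.
The bracket is 0.455, giving P* = 0.372/0.0191 = 19.5.

N* ≈ 174, P* ≈ 19.5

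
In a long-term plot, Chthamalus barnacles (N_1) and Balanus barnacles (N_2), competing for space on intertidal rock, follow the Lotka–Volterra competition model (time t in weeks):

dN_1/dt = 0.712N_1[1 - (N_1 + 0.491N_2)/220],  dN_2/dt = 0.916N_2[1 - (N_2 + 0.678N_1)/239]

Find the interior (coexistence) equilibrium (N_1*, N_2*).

N_1* ≈ 154, N_2* ≈ 135

Setting both brackets to zero gives the nullclines N_1 + 0.491N_2 = 220 and 0.678N_1 + N_2 = 239.
Substituting N_2 = 239 - 0.678N_1 into the first: N_1(1 - 0.491·0.678) = 220 - 0.491·239.
So N_1* = 103/0.667 = 154, and then N_2* = 239 - 0.678·154 = 135.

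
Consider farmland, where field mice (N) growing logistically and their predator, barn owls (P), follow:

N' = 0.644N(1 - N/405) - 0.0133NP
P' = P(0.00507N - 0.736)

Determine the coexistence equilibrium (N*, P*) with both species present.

From dP/dt = 0 with P > 0: 0.00507N* = 0.736, so N* = 145.
Substitute into dN/dt = 0: 0.644(1 - 145/405) = 0.0133P*.
The bracket is 0.642, giving P* = 0.413/0.0133 = 31.1.

N* ≈ 145, P* ≈ 31.1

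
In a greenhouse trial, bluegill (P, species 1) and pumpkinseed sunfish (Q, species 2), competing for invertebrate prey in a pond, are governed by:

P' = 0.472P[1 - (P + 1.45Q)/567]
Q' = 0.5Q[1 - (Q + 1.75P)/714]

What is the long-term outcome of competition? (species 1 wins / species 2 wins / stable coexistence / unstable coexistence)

unstable coexistence (outcome depends on initial conditions)

Compare the nullcline intercepts: K1/α12 = 567/1.45 = 391 < K2 = 714; K2/α21 = 714/1.75 = 408 < K1 = 567.
Since both are reversed, neither can invade when rare; the interior point is a saddle.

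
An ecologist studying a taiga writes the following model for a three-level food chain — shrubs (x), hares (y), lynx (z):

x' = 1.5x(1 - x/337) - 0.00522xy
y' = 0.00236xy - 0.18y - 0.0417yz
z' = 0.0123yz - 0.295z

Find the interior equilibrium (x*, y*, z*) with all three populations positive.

x* ≈ 309, y* ≈ 24, z* ≈ 13.2

From dz/dt = 0: 0.0123y* = 0.295, so y* = 24.
From dx/dt = 0: 1.5(1 - x*/337) = 0.00522·24, giving x* = 337·(1 - 0.0835) = 309.
From dy/dt = 0: 0.00236·309 - 0.18 = 0.0417z*, so z* = 0.549/0.0417 = 13.2.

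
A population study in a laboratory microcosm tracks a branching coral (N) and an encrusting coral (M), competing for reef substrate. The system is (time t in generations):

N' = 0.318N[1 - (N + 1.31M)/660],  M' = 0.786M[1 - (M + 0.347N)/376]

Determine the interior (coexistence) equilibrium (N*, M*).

N* ≈ 307, M* ≈ 269

Setting both brackets to zero gives the nullclines N + 1.31M = 660 and 0.347N + M = 376.
Substituting M = 376 - 0.347N into the first: N(1 - 1.31·0.347) = 660 - 1.31·376.
So N* = 167/0.545 = 307, and then M* = 376 - 0.347·307 = 269.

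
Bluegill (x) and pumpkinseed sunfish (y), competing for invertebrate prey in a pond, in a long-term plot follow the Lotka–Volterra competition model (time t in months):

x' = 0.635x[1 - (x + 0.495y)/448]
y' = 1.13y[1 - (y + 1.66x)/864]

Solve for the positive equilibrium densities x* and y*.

Setting both brackets to zero gives the nullclines x + 0.495y = 448 and 1.66x + y = 864.
Substituting y = 864 - 1.66x into the first: x(1 - 0.495·1.66) = 448 - 0.495·864.
So x* = 20.3/0.178 = 114, and then y* = 864 - 1.66·114 = 675.

x* ≈ 114, y* ≈ 675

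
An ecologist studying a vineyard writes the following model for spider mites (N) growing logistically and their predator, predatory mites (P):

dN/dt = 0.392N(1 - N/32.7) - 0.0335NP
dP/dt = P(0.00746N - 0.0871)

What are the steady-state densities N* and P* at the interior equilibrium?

From dP/dt = 0 with P > 0: 0.00746N* = 0.0871, so N* = 11.7.
Substitute into dN/dt = 0: 0.392(1 - 11.7/32.7) = 0.0335P*.
The bracket is 0.643, giving P* = 0.252/0.0335 = 7.52.

N* ≈ 11.7, P* ≈ 7.52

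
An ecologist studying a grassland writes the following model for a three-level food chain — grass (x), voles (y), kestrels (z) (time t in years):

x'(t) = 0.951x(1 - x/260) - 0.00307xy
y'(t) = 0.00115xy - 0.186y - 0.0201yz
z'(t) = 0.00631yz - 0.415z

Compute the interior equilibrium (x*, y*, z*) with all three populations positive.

From dz/dt = 0: 0.00631y* = 0.415, so y* = 65.8.
From dx/dt = 0: 0.951(1 - x*/260) = 0.00307·65.8, giving x* = 260·(1 - 0.212) = 205.
From dy/dt = 0: 0.00115·205 - 0.186 = 0.0201z*, so z* = 0.0495/0.0201 = 2.46.

x* ≈ 205, y* ≈ 65.8, z* ≈ 2.46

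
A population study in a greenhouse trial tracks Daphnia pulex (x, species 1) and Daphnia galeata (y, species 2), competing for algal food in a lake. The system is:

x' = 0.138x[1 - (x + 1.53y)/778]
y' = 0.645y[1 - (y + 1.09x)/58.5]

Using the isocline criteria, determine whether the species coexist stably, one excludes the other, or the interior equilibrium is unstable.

Compare the nullcline intercepts: K1/α12 = 778/1.53 = 508 > K2 = 58.5; K2/α21 = 58.5/1.09 = 53.7 < K1 = 778.
Since the inequalities point opposite ways, species 1 can invade but species 2 cannot.

species 1 excludes species 2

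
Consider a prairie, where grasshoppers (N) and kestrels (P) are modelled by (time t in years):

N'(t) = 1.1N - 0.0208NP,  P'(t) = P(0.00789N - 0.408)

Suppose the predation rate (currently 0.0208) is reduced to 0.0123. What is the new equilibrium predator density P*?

P* ≈ 89.4

At the interior fixed point, setting dN/dt = 0 with N > 0 fixes P* = (prey growth rate)/(NP coefficient) — independent of the other coefficients.
With the change, P* = 1.1/0.0123 = 89.4; it rises from 52.9.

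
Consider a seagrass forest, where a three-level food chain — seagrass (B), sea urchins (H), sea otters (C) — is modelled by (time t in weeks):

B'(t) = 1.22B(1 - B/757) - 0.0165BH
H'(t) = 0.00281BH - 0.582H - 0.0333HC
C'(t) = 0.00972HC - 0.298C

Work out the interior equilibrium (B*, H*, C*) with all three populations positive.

From dC/dt = 0: 0.00972H* = 0.298, so H* = 30.7.
From dB/dt = 0: 1.22(1 - B*/757) = 0.0165·30.7, giving B* = 757·(1 - 0.415) = 443.
From dH/dt = 0: 0.00281·443 - 0.582 = 0.0333C*, so C* = 0.663/0.0333 = 19.9.

B* ≈ 443, H* ≈ 30.7, C* ≈ 19.9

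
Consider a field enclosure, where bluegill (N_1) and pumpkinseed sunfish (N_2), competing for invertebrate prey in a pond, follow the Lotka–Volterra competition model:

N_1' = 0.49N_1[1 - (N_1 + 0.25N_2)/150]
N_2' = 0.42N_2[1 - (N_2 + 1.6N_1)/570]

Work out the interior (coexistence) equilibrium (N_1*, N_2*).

N_1* ≈ 12.5, N_2* ≈ 550

Setting both brackets to zero gives the nullclines N_1 + 0.25N_2 = 150 and 1.6N_1 + N_2 = 570.
Substituting N_2 = 570 - 1.6N_1 into the first: N_1(1 - 0.25·1.6) = 150 - 0.25·570.
So N_1* = 7.5/0.6 = 12.5, and then N_2* = 570 - 1.6·12.5 = 550.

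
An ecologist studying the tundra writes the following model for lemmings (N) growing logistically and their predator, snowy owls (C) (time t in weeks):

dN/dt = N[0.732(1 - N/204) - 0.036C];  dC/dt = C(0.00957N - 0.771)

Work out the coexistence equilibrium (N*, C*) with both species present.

From dC/dt = 0 with C > 0: 0.00957N* = 0.771, so N* = 80.6.
Substitute into dN/dt = 0: 0.732(1 - 80.6/204) = 0.036C*.
The bracket is 0.605, giving C* = 0.443/0.036 = 12.3.

N* ≈ 80.6, C* ≈ 12.3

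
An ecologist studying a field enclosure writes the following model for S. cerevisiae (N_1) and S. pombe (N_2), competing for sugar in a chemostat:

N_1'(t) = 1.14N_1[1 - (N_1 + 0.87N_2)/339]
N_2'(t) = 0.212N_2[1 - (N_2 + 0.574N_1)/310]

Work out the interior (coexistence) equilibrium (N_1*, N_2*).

N_1* ≈ 138, N_2* ≈ 231

Setting both brackets to zero gives the nullclines N_1 + 0.87N_2 = 339 and 0.574N_1 + N_2 = 310.
Substituting N_2 = 310 - 0.574N_1 into the first: N_1(1 - 0.87·0.574) = 339 - 0.87·310.
So N_1* = 69.3/0.501 = 138, and then N_2* = 310 - 0.574·138 = 231.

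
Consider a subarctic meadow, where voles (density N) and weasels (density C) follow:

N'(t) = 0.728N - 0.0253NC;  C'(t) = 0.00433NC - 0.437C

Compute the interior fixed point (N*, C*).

Set dC/dt = 0 with C > 0: 0.00433N - 0.437 = 0, so N* = 0.437/0.00433 = 101.
Set dN/dt = 0 with N > 0: 0.728 - 0.0253C = 0, so C* = 0.728/0.0253 = 28.8.

N* ≈ 101, C* ≈ 28.8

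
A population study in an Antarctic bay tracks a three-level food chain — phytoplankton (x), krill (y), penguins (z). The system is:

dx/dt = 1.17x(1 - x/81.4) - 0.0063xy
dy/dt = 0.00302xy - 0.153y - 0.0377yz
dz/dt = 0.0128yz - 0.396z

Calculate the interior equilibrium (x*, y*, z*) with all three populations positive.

From dz/dt = 0: 0.0128y* = 0.396, so y* = 30.9.
From dx/dt = 0: 1.17(1 - x*/81.4) = 0.0063·30.9, giving x* = 81.4·(1 - 0.167) = 67.8.
From dy/dt = 0: 0.00302·67.8 - 0.153 = 0.0377z*, so z* = 0.0519/0.0377 = 1.38.

x* ≈ 67.8, y* ≈ 30.9, z* ≈ 1.38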